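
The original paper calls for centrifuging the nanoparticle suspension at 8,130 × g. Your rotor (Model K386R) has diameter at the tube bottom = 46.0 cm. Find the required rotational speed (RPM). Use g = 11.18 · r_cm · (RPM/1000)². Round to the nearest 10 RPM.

r = 46.0 / 2 = 23 cm
RCF = 11.18 × r × (N/1000)²
8,130 = 11.18 × 23 × (N/1000)²
(N/1000)² = 8,130 / 257.14 = 31.61702
N = 1000 × √31.61702 ≈ 5,622.9

≈ 5620 RPM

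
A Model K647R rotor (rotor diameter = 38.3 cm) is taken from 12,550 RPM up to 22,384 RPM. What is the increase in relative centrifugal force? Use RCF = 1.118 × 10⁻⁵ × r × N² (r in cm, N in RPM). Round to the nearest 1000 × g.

74000 g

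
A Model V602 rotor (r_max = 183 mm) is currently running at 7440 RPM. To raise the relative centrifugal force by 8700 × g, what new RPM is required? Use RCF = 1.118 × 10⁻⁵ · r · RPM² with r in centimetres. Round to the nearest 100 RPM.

N₂ ≈ 9900 RPM

r = 183 mm = 18.3 cm
Current RCF = 1.118 × 10⁻⁵ × 18.3 × (7440)² = 1.118 × 10⁻⁵ × 18.3 × 55,353,600 ≈ 11,325 × g
Target RCF = 11,325 + 8,700 = 20,025 × g
N² = 20,025 / (20.4594 × 10⁻⁵) = 97,876,771
N ≈ √97,876,771 ≈ 9,893.3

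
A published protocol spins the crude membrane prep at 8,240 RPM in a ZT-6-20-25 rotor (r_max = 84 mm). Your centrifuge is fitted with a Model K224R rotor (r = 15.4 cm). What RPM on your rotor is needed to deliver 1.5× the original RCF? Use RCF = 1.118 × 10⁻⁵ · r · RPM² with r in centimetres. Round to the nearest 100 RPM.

Original rotor: r = 84 mm = 8.4 cm
RCF_original = 1.118 × 10⁻⁵ × 8.4 × (8240)² = 1.118 × 10⁻⁵ × 8.4 × 67,897,600 ≈ 6,376.4 × g
Target RCF = 1.5 × 6,376.4 ≈ 9,564.6 × g
9,564.6 = 1.118 × 10⁻⁵ × 15.4 × N²
N² = 9,564.6 / (17.2172 × 10⁻⁵) = 55,552,587
N ≈ √55,552,587 ≈ 7,453.4

≈ 7500 RPM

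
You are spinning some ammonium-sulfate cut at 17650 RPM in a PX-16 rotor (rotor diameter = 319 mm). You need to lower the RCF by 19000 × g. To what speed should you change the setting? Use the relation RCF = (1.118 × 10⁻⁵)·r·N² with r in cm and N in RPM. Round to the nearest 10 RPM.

14320 RPM

r = 319 mm / 2 = 159.5 mm = 15.95 cm
Current RCF = 1.118 × 10⁻⁵ × 15.95 × (17650)² = 1.118 × 10⁻⁵ × 15.95 × 311,522,500 ≈ 55,551 × g
Target RCF = 55,551 − 19,000 = 36,551 × g
N² = 36,551 / (17.8321 × 10⁻⁵) = 204,973,054
N ≈ √204,973,054 ≈ 14,316.9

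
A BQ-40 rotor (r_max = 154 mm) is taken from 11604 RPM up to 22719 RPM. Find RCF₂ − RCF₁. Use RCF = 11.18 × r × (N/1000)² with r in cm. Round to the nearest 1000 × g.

66000 x g

r = 154 mm = 15.4 cm
RCF₁ = 11.18 × 15.4 × (11.604)² = 11.18 × 15.4 × 134.652816 ≈ 23,183.4 × g
RCF₂ = 11.18 × 15.4 × (22.719)² = 11.18 × 15.4 × 516.152961 ≈ 88,867.1 × g
Increase = 88,867.1 − 23,183.4 = 65,683.7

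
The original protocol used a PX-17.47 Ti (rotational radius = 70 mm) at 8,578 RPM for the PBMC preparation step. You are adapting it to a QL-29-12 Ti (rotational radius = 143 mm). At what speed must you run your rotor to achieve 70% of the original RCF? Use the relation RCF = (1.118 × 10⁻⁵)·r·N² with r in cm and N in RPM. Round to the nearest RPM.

≈ 5021 RPM

Original rotor: r = 70 mm = 7.0 cm
RCF_original = 1.118 × 10⁻⁵ × 7 × (8578)² = 1.118 × 10⁻⁵ × 7 × 73,582,084 ≈ 5,758.5 × g
Target RCF = 0.7 × 5,758.5 ≈ 4,030.9 × g
Your rotor: r = 143 mm = 14.3 cm
4,030.9 = 1.118 × 10⁻⁵ × 14.3 × N²
N² = 4,030.9 / (15.9874 × 10⁻⁵) = 25,212,980
N ≈ √25,212,980 ≈ 5,021.3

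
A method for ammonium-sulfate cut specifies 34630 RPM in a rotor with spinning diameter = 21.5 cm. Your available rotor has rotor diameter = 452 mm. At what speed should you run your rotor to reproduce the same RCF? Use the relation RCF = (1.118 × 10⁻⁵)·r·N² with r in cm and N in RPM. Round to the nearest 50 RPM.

≈ 23900 RPM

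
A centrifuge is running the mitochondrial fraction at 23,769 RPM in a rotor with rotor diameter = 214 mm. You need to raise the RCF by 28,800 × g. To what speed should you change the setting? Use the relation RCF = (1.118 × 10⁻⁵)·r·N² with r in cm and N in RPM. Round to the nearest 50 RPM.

r = 214 mm / 2 = 107 mm = 10.7 cm
Current RCF = 1.118 × 10⁻⁵ × 10.7 × (23769)² = 1.118 × 10⁻⁵ × 10.7 × 564,965,361 ≈ 67,584.5 × g
Target RCF = 67,584.5 + 28,800 = 96,384.5 × g
N² = 96,384.5 / (11.9626 × 10⁻⁵) = 805,715,313
N ≈ √805,715,313 ≈ 28,385.1

28400 RPM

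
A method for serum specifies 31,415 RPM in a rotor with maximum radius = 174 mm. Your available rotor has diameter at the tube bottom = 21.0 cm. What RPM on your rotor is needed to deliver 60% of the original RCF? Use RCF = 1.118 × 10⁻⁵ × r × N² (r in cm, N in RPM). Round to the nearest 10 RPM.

Original rotor: r = 174 mm = 17.4 cm
RCF_original = 1.118 × 10⁻⁵ × 17.4 × (31415)² = 1.118 × 10⁻⁵ × 17.4 × 986,902,225 ≈ 191,984.1 × g
Target RCF = 0.6 × 191,984.1 ≈ 115,190.5 × g
Your rotor: r = 21.0 / 2 = 10.5 cm
115,190.5 = 1.118 × 10⁻⁵ × 10.5 × N²
N² = 115,190.5 / (11.739 × 10⁻⁵) = 981,263,310
N ≈ √981,263,310 ≈ 31,325.1

≈ 31330 RPM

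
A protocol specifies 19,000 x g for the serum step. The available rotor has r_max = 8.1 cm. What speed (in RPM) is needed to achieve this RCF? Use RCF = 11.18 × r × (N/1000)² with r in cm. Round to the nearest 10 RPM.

≈ 14480 RPM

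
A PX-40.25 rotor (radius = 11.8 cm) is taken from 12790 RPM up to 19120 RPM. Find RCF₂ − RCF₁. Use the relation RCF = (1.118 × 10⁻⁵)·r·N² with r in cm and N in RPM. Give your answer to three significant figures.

26600 x g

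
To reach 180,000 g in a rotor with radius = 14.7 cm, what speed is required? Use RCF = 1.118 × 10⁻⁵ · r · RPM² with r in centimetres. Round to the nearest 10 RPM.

180,000 = 1.118 × 10⁻⁵ × 14.7 × N²
N² = 180,000 / (16.4346 × 10⁻⁵) = 1,095,250,265
N ≈ √1,095,250,265 ≈ 33,094.6

33090 RPM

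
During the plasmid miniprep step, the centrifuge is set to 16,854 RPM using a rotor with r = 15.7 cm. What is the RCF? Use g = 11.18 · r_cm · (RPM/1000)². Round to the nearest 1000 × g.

RCF = 11.18 × r × (N/1000)²
RCF = 11.18 × 15.7 × (16.854)² = 11.18 × 15.7 × 284.057316 ≈ 49,859.4 × g

≈ 50000 ×g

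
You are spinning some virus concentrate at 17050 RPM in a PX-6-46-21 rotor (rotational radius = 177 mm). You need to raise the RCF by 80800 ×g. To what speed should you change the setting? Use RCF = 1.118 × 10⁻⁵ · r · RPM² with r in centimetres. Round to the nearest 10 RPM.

r = 177 mm = 17.7 cm
Current RCF = 1.118 × 10⁻⁵ × 17.7 × (17050)² = 1.118 × 10⁻⁵ × 17.7 × 290,702,500 ≈ 57,526 × g
Target RCF = 57,526 + 80,800 = 138,326 × g
N² = 138,326 / (19.7886 × 10⁻⁵) = 699,018,627
N ≈ √699,018,627 ≈ 26,439.0

≈ 26440 RPM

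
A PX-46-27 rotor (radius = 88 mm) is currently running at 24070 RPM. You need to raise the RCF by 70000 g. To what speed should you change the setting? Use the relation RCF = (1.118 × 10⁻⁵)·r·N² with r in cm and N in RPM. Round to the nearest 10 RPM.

35930 RPM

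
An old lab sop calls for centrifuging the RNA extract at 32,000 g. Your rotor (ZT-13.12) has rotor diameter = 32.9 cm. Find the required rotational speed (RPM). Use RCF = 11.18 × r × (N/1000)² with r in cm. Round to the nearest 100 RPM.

r = 32.9 / 2 = 16.45 cm
RCF = 11.18 × r × (N/1000)²
32,000 = 11.18 × 16.45 × (N/1000)²
(N/1000)² = 32,000 / 183.911 = 173.9972
N = 1000 × √173.9972 ≈ 13,190.8

13200 RPM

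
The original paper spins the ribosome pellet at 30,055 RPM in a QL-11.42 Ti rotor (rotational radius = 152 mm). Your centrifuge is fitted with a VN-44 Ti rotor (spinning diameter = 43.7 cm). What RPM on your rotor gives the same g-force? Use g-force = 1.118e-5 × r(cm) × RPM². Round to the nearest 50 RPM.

Original rotor: r = 152 mm = 15.2 cm
RCF_original = 1.118 × 10⁻⁵ × 15.2 × (30055)² = 1.118 × 10⁻⁵ × 15.2 × 903,303,025 ≈ 153,503.7 × g
Your rotor: r = 43.7 / 2 = 21.85 cm
153,503.7 = 1.118 × 10⁻⁵ × 21.85 × N²
N² = 153,503.7 / (24.4283 × 10⁻⁵) = 628,384,701
N ≈ √628,384,701 ≈ 25,067.6

25050 RPM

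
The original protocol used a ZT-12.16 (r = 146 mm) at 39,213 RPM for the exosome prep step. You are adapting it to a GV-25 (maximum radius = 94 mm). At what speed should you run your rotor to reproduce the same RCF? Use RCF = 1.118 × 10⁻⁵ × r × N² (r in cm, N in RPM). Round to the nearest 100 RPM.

≈ 48900 RPM

Original rotor: r = 146 mm = 14.6 cm
RCF = 1.118 × 10⁻⁵ × r × N²
RCF_original = 1.118 × 10⁻⁵ × 14.6 × (39213)² = 1.118 × 10⁻⁵ × 14.6 × 1,537,659,369 ≈ 250,989.1 × g
Your rotor: r = 94 mm = 9.4 cm
250,989.1 = 1.118 × 10⁻⁵ × 9.4 × N²
N² = 250,989.1 / (10.5092 × 10⁻⁵) = 2,388,279,793
N ≈ √2,388,279,793 ≈ 48,870.0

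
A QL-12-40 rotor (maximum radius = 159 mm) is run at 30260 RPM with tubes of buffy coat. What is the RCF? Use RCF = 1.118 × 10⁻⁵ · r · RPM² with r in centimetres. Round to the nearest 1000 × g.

≈ 163000 x g

r = 159 mm = 15.9 cm
RCF = 1.118 × 10⁻⁵ × 15.9 × (30260)² = 1.118 × 10⁻⁵ × 15.9 × 915,667,600 ≈ 162,770.9 × g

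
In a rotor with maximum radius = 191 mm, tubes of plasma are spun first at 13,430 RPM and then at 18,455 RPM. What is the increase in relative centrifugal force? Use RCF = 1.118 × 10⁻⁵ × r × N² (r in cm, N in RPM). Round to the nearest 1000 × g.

r = 191 mm = 19.1 cm
RCF₁ = 1.118 × 10⁻⁵ × 19.1 × (13430)² = 1.118 × 10⁻⁵ × 19.1 × 180,364,900 ≈ 38,514.8 × g
RCF₂ = 1.118 × 10⁻⁵ × 19.1 × (18455)² = 1.118 × 10⁻⁵ × 19.1 × 340,587,025 ≈ 72,728.3 × g
Increase = 72,728.3 − 38,514.8 = 34,213.5

34000 g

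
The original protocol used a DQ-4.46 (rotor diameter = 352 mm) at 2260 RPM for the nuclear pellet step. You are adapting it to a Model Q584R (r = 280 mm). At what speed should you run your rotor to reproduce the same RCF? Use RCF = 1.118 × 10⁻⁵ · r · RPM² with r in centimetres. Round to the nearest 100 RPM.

Original rotor: r = 352 mm / 2 = 176 mm = 17.6 cm
RCF_original = 1.118 × 10⁻⁵ × 17.6 × (2260)² = 1.118 × 10⁻⁵ × 17.6 × 5,107,600 ≈ 1,005 × g
Your rotor: r = 280 mm = 28.0 cm
1,005 = 1.118 × 10⁻⁵ × 28 × N²
N² = 1,005 / (31.304 × 10⁻⁵) = 3,210,452
N ≈ √3,210,452 ≈ 1,791.8

1800 RPM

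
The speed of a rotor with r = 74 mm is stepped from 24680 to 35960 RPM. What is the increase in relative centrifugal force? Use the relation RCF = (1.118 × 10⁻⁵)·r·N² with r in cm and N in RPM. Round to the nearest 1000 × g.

r = 74 mm = 7.4 cm
RCF₁ = 1.118 × 10⁻⁵ × 7.4 × (24680)² = 1.118 × 10⁻⁵ × 7.4 × 609,102,400 ≈ 50,392.3 × g
RCF₂ = 1.118 × 10⁻⁵ × 7.4 × (35960)² = 1.118 × 10⁻⁵ × 7.4 × 1,293,121,600 ≈ 106,982.5 × g
Increase = 106,982.5 − 50,392.3 = 56,590.2

57000 × g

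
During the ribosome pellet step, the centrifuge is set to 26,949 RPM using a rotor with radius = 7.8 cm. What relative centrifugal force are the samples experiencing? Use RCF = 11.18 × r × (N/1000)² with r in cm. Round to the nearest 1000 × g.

RCF = 11.18 × 7.8 × (26.949)² = 11.18 × 7.8 × 726.248601 ≈ 63,331.8 × g

≈ 63000 ×g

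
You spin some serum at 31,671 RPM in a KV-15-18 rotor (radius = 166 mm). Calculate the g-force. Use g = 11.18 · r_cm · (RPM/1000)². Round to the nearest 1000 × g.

r = 166 mm = 16.6 cm
RCF = 11.18 × 16.6 × (31.671)² = 11.18 × 16.6 × 1,003.052241 ≈ 186,154.5 × g

≈ 186000 g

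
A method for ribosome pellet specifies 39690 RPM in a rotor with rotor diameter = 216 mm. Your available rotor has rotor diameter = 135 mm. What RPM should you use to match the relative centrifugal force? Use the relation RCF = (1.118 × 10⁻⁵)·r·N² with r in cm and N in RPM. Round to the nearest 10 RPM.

Original rotor: r = 216 mm / 2 = 108 mm = 10.8 cm
RCF_original = 1.118 × 10⁻⁵ × 10.8 × (39690)² = 1.118 × 10⁻⁵ × 10.8 × 1,575,296,100 ≈ 190,207.6 × g
Your rotor: r = 135 mm / 2 = 67.5 mm = 6.75 cm
190,207.6 = 1.118 × 10⁻⁵ × 6.75 × N²
N² = 190,207.6 / (7.5465 × 10⁻⁵) = 2,520,474,392
N ≈ √2,520,474,392 ≈ 50,204.3

≈ 50200 RPM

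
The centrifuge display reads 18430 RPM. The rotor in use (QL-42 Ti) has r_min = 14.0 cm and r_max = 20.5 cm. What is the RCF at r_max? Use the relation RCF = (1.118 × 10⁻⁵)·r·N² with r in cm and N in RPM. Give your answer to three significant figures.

Use r_max = 20.5 cm.
RCF = 1.118 × 10⁻⁵ × 20.5 × (18430)² = 1.118 × 10⁻⁵ × 20.5 × 339,664,900 ≈ 77,847.8 × g

RCF ≈ 77800 × g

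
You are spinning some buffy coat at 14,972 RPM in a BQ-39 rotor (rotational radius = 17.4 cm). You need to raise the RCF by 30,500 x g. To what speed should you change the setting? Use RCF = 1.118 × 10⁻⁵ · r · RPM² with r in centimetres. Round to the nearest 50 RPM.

Current RCF = 1.118 × 10⁻⁵ × 17.4 × (14972)² = 1.118 × 10⁻⁵ × 17.4 × 224,160,784 ≈ 43,606.4 × g
Target RCF = 43,606.4 + 30,500 = 74,106.4 × g
N² = 74,106.4 / (19.4532 × 10⁻⁵) = 380,947,094
N ≈ √380,947,094 ≈ 19,517.9

19500 RPM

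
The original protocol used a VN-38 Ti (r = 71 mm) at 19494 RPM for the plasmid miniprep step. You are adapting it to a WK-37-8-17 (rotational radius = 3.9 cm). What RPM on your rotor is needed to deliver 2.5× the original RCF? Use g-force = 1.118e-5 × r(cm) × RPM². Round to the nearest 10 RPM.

41590 RPM

Original rotor: r = 71 mm = 7.1 cm
RCF = 1.118 × 10⁻⁵ × r × N²
RCF_original = 1.118 × 10⁻⁵ × 7.1 × (19494)² = 1.118 × 10⁻⁵ × 7.1 × 380,016,036 ≈ 30,164.9 × g
Target RCF = 2.5 × 30,164.9 ≈ 75,412.2 × g
75,412.2 = 1.118 × 10⁻⁵ × 3.9 × N²
N² = 75,412.2 / (4.3602 × 10⁻⁵) = 1,729,558,277
N ≈ √1,729,558,277 ≈ 41,588.0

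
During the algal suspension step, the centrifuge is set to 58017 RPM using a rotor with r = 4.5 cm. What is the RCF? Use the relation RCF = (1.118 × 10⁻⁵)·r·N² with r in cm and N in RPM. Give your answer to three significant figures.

RCF = 1.118 × 10⁻⁵ × 4.5 × (58017)² = 1.118 × 10⁻⁵ × 4.5 × 3,365,972,289 ≈ 169,342.1 × g

≈ 169000 g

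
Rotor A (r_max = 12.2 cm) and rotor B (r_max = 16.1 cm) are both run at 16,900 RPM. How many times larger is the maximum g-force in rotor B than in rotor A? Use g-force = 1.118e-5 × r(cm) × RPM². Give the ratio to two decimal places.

At fixed N, RCF ∝ r, so RCF_B/RCF_A = r_B/r_A = 16.1 / 12.2 = 1.3197.

1.32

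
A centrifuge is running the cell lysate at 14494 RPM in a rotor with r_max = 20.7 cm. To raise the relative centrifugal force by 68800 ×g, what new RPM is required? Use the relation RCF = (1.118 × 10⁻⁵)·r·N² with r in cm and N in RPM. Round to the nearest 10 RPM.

≈ 22520 RPM

Current RCF = 1.118 × 10⁻⁵ × 20.7 × (14494)² = 1.118 × 10⁻⁵ × 20.7 × 210,076,036 ≈ 48,617.1 × g
Target RCF = 48,617.1 + 68,800 = 117,417.1 × g
N² = 117,417.1 / (23.1426 × 10⁻⁵) = 507,363,477
N ≈ √507,363,477 ≈ 22,524.7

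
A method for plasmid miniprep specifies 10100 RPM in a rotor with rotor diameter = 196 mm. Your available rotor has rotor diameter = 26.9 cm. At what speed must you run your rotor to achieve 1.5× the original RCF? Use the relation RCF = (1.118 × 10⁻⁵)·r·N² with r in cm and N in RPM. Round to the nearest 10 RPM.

10560 RPM

Original rotor: r = 196 mm / 2 = 98 mm = 9.8 cm
RCF_original = 1.118 × 10⁻⁵ × 9.8 × (10100)² = 1.118 × 10⁻⁵ × 9.8 × 102,010,000 ≈ 11,176.6 × g
Target RCF = 1.5 × 11,176.6 ≈ 16,764.9 × g
Your rotor: r = 26.9 / 2 = 13.45 cm
16,764.9 = 1.118 × 10⁻⁵ × 13.45 × N²
N² = 16,764.9 / (15.0371 × 10⁻⁵) = 111,490,247
N ≈ √111,490,247 ≈ 10,558.9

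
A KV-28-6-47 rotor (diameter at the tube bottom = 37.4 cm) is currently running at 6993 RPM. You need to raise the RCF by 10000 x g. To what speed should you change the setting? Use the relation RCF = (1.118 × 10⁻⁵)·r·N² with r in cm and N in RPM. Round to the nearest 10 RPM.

≈ 9840 RPM

r = 37.4 / 2 = 18.7 cm
Current RCF = 1.118 × 10⁻⁵ × 18.7 × (6993)² = 1.118 × 10⁻⁵ × 18.7 × 48,902,049 ≈ 10,223.8 × g
Target RCF = 10,223.8 + 10,000 = 20,223.8 × g
N² = 20,223.8 / (20.9066 × 10⁻⁵) = 96,734,046
N ≈ √96,734,046 ≈ 9,835.3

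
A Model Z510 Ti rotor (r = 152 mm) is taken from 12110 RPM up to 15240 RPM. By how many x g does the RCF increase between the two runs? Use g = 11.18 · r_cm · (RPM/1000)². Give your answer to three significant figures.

≈ 14500 x g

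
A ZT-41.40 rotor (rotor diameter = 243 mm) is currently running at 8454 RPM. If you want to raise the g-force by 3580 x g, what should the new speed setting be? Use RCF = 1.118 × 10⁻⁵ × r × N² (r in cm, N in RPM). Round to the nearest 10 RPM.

9890 RPM

r = 243 mm / 2 = 121.5 mm = 12.15 cm
Current RCF = 1.118 × 10⁻⁵ × 12.15 × (8454)² = 1.118 × 10⁻⁵ × 12.15 × 71,470,116 ≈ 9,708.3 × g
Target RCF = 9,708.3 + 3,580 = 13,288.3 × g
N² = 13,288.3 / (13.5837 × 10⁻⁵) = 97,825,335
N ≈ √97,825,335 ≈ 9,890.7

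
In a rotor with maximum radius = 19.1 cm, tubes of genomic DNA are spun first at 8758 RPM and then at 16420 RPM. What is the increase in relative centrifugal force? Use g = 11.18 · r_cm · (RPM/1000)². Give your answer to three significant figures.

≈ 41200 × g

RCF₁ = 11.18 × 19.1 × (8.758)² = 11.18 × 19.1 × 76.702564 ≈ 16,378.9 × g
RCF₂ = 11.18 × 19.1 × (16.42)² = 11.18 × 19.1 × 269.6164 ≈ 57,573.3 × g
Increase = 57,573.3 − 16,378.9 = 41,194.4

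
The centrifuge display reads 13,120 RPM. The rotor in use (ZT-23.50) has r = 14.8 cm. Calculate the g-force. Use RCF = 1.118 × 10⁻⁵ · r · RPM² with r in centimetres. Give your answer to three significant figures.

RCF = 1.118 × 10⁻⁵ × r × N²
RCF = 1.118 × 10⁻⁵ × 14.8 × (13120)² = 1.118 × 10⁻⁵ × 14.8 × 172,134,400 ≈ 28,482 × g

≈ 28500 g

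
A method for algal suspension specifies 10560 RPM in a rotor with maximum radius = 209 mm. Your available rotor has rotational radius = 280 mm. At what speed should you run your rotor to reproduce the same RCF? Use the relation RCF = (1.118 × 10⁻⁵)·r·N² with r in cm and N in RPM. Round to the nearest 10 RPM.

9120 RPM

Original rotor: r = 209 mm = 20.9 cm
RCF_original = 1.118 × 10⁻⁵ × 20.9 × (10560)² = 1.118 × 10⁻⁵ × 20.9 × 111,513,600 ≈ 26,056.5 × g
Your rotor: r = 280 mm = 28.0 cm
26,056.5 = 1.118 × 10⁻⁵ × 28 × N²
N² = 26,056.5 / (31.304 × 10⁻⁵) = 83,236,967
N ≈ √83,236,967 ≈ 9,123.4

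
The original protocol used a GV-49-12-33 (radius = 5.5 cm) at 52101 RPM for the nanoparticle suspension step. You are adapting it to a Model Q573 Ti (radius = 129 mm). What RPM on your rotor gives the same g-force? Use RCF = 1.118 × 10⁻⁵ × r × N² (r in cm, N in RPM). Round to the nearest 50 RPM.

34000 RPM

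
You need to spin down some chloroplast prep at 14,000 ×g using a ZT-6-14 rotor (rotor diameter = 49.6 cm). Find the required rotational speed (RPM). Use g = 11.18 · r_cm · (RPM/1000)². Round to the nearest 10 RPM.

r = 49.6 / 2 = 24.8 cm
14,000 = 11.18 × 24.8 × (N/1000)²
(N/1000)² = 14,000 / 277.264 = 50.49339
N = 1000 × √50.49339 ≈ 7,105.9

7110 RPM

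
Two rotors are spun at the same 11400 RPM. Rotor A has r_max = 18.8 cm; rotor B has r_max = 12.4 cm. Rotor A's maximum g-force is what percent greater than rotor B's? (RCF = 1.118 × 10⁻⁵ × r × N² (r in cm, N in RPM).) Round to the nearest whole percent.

52%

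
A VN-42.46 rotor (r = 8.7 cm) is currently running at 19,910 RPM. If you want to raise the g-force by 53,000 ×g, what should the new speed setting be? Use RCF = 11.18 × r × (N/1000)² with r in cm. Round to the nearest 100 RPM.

Current RCF = 11.18 × 8.7 × (19.91)² = 11.18 × 8.7 × 396.4081 ≈ 38,557 × g
Target RCF = 38,557 + 53,000 = 91,557 × g
(N/1000)² = 91,557 / 97.266 = 941.3053
N = 1000 × √941.3053 ≈ 30,680.7

≈ 30700 RPM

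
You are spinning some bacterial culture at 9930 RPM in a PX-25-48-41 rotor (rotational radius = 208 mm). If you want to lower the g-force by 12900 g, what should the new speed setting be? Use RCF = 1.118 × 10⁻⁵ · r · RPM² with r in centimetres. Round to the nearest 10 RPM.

N₂ ≈ 6570 RPM

r = 208 mm = 20.8 cm
Current RCF = 1.118 × 10⁻⁵ × 20.8 × (9930)² = 1.118 × 10⁻⁵ × 20.8 × 98,604,900 ≈ 22,930 × g
Target RCF = 22,930 − 12,900 = 10,030 × g
N² = 10,030 / (23.2544 × 10⁻⁵) = 43,131,622
N ≈ √43,131,622 ≈ 6,567.5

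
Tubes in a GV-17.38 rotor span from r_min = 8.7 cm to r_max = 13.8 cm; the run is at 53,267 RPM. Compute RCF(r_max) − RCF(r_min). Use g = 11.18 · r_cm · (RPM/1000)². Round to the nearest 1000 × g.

162000 g

RCF_max = 11.18 × 13.8 × (53.267)² = 11.18 × 13.8 × 2,837.373289 ≈ 437,761.3 × g
RCF_min = 11.18 × 8.7 × (53.267)² = 11.18 × 8.7 × 2,837.373289 ≈ 275,980 × g
ΔRCF = 437,761.3 − 275,980 = 161,781.3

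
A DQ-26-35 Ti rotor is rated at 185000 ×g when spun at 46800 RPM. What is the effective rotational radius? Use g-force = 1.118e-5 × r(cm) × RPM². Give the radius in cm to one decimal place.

185000 = 1.118 × 10⁻⁵ × r × (46800)²
r = 185000 / (1.118 × 10⁻⁵ × 2,190,240,000) = 185000 / 24486.88 ≈ 7.555 cm

7.6 cm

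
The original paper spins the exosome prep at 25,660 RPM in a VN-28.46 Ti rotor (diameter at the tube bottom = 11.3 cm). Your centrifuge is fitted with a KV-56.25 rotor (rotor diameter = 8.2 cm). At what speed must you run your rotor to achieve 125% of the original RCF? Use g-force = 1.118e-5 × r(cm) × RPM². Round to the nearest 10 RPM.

≈ 33680 RPM

Original rotor: r = 11.3 / 2 = 5.65 cm
RCF_original = 1.118 × 10⁻⁵ × 5.65 × (25660)² = 1.118 × 10⁻⁵ × 5.65 × 658,435,600 ≈ 41,591.4 × g
Target RCF = 1.25 × 41,591.4 ≈ 51,989.2 × g
Your rotor: r = 8.2 / 2 = 4.1 cm
51,989.2 = 1.118 × 10⁻⁵ × 4.1 × N²
N² = 51,989.2 / (4.5838 × 10⁻⁵) = 1,134,194,337
N ≈ √1,134,194,337 ≈ 33,677.8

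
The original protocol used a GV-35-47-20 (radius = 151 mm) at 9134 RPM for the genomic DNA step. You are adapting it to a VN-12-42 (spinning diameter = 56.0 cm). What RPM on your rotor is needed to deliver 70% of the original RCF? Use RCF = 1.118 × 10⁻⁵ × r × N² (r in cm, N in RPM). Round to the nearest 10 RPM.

≈ 5610 RPM

Original rotor: r = 151 mm = 15.1 cm
RCF = 1.118 × 10⁻⁵ × r × N²
RCF_original = 1.118 × 10⁻⁵ × 15.1 × (9134)² = 1.118 × 10⁻⁵ × 15.1 × 83,429,956 ≈ 14,084.5 × g
Target RCF = 0.7 × 14,084.5 ≈ 9,859.1 × g
Your rotor: r = 56.0 / 2 = 28 cm
9,859.1 = 1.118 × 10⁻⁵ × 28 × N²
N² = 9,859.1 / (31.304 × 10⁻⁵) = 31,494,697
N ≈ √31,494,697 ≈ 5,612.0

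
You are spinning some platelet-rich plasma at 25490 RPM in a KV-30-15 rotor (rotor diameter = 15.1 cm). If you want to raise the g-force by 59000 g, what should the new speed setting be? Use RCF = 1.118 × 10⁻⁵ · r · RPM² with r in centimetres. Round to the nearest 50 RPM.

36700 RPM

r = 15.1 / 2 = 7.55 cm
Current RCF = 1.118 × 10⁻⁵ × 7.55 × (25490)² = 1.118 × 10⁻⁵ × 7.55 × 649,740,100 ≈ 54,843.9 × g
Target RCF = 54,843.9 + 59,000 = 113,843.9 × g
N² = 113,843.9 / (8.4409 × 10⁻⁵) = 1,348,717,554
N ≈ √1,348,717,554 ≈ 36,724.9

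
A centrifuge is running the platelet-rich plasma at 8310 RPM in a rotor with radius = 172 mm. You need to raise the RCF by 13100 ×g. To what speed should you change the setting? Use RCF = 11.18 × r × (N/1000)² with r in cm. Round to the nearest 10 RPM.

≈ 11710 RPM

r = 172 mm = 17.2 cm
Current RCF = 11.18 × 17.2 × (8.31)² = 11.18 × 17.2 × 69.0561 ≈ 13,279.2 × g
Target RCF = 13,279.2 + 13,100 = 26,379.2 × g
(N/1000)² = 26,379.2 / 192.296 = 137.1802
N = 1000 × √137.1802 ≈ 11,712.4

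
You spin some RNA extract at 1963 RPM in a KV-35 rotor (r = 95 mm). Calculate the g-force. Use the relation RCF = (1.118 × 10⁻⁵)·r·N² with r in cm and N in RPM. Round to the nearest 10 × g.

≈ 410 ×g

r = 95 mm = 9.5 cm
RCF = 1.118 × 10⁻⁵ × 9.5 × (1963)² = 1.118 × 10⁻⁵ × 9.5 × 3,853,369 ≈ 409.3 × g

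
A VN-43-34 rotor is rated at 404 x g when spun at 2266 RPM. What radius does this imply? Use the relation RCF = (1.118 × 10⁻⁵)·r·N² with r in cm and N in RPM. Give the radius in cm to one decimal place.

7.0 cm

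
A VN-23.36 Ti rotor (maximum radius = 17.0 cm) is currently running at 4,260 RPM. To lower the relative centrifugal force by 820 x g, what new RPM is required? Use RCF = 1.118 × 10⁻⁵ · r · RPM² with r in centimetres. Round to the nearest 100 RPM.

Current RCF = 1.118 × 10⁻⁵ × 17 × (4260)² = 1.118 × 10⁻⁵ × 17 × 18,147,600 ≈ 3,449.1 × g
Target RCF = 3,449.1 − 820 = 2,629.1 × g
N² = 2,629.1 / (19.006 × 10⁻⁵) = 13,833,000
N ≈ √13,833,000 ≈ 3,719.3

≈ 3700 RPM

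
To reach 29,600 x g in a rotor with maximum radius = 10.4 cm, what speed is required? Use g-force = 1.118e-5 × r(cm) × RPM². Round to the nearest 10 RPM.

N ≈ 15960 RPM

29,600 = 1.118 × 10⁻⁵ × 10.4 × N²
N² = 29,600 / (11.6272 × 10⁻⁵) = 254,575,478
N ≈ √254,575,478 ≈ 15,955.4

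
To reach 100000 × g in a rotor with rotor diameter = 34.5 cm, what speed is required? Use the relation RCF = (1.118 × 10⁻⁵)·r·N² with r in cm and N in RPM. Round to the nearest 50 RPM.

N ≈ 22750 RPM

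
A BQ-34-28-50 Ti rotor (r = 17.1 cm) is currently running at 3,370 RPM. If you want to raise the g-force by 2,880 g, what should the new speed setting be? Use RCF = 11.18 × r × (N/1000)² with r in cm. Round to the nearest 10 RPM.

Current RCF = 11.18 × 17.1 × (3.37)² = 11.18 × 17.1 × 11.3569 ≈ 2,171.2 × g
Target RCF = 2,171.2 + 2,880 = 5,051.2 × g
(N/1000)² = 5,051.2 / 191.178 = 26.42145
N = 1000 × √26.42145 ≈ 5,140.2

≈ 5140 RPM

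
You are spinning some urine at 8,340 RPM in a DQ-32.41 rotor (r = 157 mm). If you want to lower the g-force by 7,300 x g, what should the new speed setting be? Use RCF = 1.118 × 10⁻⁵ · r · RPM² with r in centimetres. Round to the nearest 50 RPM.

5300 RPM

r = 157 mm = 15.7 cm
Current RCF = 1.118 × 10⁻⁵ × 15.7 × (8340)² = 1.118 × 10⁻⁵ × 15.7 × 69,555,600 ≈ 12,208.8 × g
Target RCF = 12,208.8 − 7,300 = 4,908.8 × g
N² = 4,908.8 / (17.5526 × 10⁻⁵) = 27,966,227
N ≈ √27,966,227 ≈ 5,288.3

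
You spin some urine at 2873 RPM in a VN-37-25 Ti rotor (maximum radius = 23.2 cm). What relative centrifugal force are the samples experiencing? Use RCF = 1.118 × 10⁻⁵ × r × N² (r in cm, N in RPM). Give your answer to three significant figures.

RCF ≈ 2140 g

RCF = 1.118 × 10⁻⁵ × r × N²
RCF = 1.118 × 10⁻⁵ × 23.2 × (2873)² = 1.118 × 10⁻⁵ × 23.2 × 8,254,129 ≈ 2,140.9 × g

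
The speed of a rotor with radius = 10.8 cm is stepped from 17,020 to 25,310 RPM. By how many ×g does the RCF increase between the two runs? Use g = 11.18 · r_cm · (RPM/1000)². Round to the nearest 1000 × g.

≈ 42000 ×g

RCF₁ = 11.18 × 10.8 × (17.02)² = 11.18 × 10.8 × 289.6804 ≈ 34,977.2 × g
RCF₂ = 11.18 × 10.8 × (25.31)² = 11.18 × 10.8 × 640.5961 ≈ 77,348.1 × g
Increase = 77,348.1 − 34,977.2 = 42,370.9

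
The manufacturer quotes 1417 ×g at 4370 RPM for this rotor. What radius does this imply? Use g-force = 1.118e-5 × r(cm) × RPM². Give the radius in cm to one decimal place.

≈ 6.6 cm

1417 = 1.118 × 10⁻⁵ × r × (4370)²
r = 1417 / (1.118 × 10⁻⁵ × 19,096,900) = 1417 / 213.5033 ≈ 6.637 cm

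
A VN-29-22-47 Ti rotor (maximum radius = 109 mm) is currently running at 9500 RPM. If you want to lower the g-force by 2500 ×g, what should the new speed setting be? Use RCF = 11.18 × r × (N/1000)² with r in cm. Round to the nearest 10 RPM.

N₂ ≈ 8350 RPM

r = 109 mm = 10.9 cm
Current RCF = 11.18 × 10.9 × (9.5)² = 11.18 × 10.9 × 90.25 ≈ 10,998 × g
Target RCF = 10,998 − 2,500 = 8,498 × g
(N/1000)² = 8,498 / 121.862 = 69.73462
N = 1000 × √69.73462 ≈ 8,350.7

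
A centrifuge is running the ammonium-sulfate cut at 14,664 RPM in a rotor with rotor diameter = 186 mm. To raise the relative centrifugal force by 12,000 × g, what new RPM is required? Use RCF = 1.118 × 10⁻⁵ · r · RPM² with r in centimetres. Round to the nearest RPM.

r = 186 mm / 2 = 93 mm = 9.3 cm
Current RCF = 1.118 × 10⁻⁵ × 9.3 × (14664)² = 1.118 × 10⁻⁵ × 9.3 × 215,032,896 ≈ 22,357.8 × g
Target RCF = 22,357.8 + 12,000 = 34,357.8 × g
N² = 34,357.8 / (10.3974 × 10⁻⁵) = 330,446,073
N ≈ √330,446,073 ≈ 18,178.2

18178 RPM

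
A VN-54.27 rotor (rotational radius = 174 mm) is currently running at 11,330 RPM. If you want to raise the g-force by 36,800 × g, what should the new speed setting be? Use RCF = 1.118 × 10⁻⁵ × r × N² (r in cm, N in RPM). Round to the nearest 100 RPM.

17800 RPM

r = 174 mm = 17.4 cm
Current RCF = 1.118 × 10⁻⁵ × 17.4 × (11330)² = 1.118 × 10⁻⁵ × 17.4 × 128,368,900 ≈ 24,971.9 × g
Target RCF = 24,971.9 + 36,800 = 61,771.9 × g
N² = 61,771.9 / (19.4532 × 10⁻⁵) = 317,541,073
N ≈ √317,541,073 ≈ 17,819.7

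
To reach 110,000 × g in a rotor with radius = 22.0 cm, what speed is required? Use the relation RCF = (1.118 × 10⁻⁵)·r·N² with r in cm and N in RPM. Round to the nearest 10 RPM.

≈ 21150 RPM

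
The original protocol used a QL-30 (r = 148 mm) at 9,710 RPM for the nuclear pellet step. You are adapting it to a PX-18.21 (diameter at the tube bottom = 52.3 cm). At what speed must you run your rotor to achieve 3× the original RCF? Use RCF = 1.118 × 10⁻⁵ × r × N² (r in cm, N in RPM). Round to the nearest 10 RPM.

Original rotor: r = 148 mm = 14.8 cm
RCF_original = 1.118 × 10⁻⁵ × 14.8 × (9710)² = 1.118 × 10⁻⁵ × 14.8 × 94,284,100 ≈ 15,600.6 × g
Target RCF = 3 × 15,600.6 ≈ 46,801.8 × g
Your rotor: r = 52.3 / 2 = 26.15 cm
46,801.8 = 1.118 × 10⁻⁵ × 26.15 × N²
N² = 46,801.8 / (29.2357 × 10⁻⁵) = 160,084,417
N ≈ √160,084,417 ≈ 12,652.4

≈ 12650 RPM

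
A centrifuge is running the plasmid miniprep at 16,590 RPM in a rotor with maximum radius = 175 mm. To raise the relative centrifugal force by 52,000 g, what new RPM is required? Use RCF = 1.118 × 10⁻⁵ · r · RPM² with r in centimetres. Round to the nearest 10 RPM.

r = 175 mm = 17.5 cm
Current RCF = 1.118 × 10⁻⁵ × 17.5 × (16590)² = 1.118 × 10⁻⁵ × 17.5 × 275,228,100 ≈ 53,848.4 × g
Target RCF = 53,848.4 + 52,000 = 105,848.4 × g
N² = 105,848.4 / (19.565 × 10⁻⁵) = 541,008,945
N ≈ √541,008,945 ≈ 23,259.6

N₂ ≈ 23260 RPM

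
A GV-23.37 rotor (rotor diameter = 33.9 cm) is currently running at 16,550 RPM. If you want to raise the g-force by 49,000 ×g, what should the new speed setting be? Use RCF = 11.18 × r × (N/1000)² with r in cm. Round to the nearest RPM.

r = 33.9 / 2 = 16.95 cm
Current RCF = 11.18 × 16.95 × (16.55)² = 11.18 × 16.95 × 273.9025 ≈ 51,904.8 × g
Target RCF = 51,904.8 + 49,000 = 100,904.8 × g
(N/1000)² = 100,904.8 / 189.501 = 532.4763
N = 1000 × √532.4763 ≈ 23,075.4

≈ 23075 RPM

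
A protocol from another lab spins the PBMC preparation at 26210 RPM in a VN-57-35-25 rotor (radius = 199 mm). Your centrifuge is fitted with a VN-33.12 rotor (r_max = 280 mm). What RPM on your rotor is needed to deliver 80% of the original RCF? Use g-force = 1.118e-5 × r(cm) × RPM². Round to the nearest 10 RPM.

19760 RPM

Original rotor: r = 199 mm = 19.9 cm
RCF_original = 1.118 × 10⁻⁵ × 19.9 × (26210)² = 1.118 × 10⁻⁵ × 19.9 × 686,964,100 ≈ 152,837.1 × g
Target RCF = 0.8 × 152,837.1 ≈ 122,269.7 × g
Your rotor: r = 280 mm = 28.0 cm
122,269.7 = 1.118 × 10⁻⁵ × 28 × N²
N² = 122,269.7 / (31.304 × 10⁻⁵) = 390,588,104
N ≈ √390,588,104 ≈ 19,763.3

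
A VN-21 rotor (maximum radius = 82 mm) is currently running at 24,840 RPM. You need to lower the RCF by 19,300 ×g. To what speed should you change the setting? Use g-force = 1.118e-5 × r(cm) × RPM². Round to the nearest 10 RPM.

r = 82 mm = 8.2 cm
Current RCF = 1.118 × 10⁻⁵ × 8.2 × (24840)² = 1.118 × 10⁻⁵ × 8.2 × 617,025,600 ≈ 56,566.4 × g
Target RCF = 56,566.4 − 19,300 = 37,266.4 × g
N² = 37,266.4 / (9.1676 × 10⁻⁵) = 406,501,156
N ≈ √406,501,156 ≈ 20,161.9

≈ 20160 RPM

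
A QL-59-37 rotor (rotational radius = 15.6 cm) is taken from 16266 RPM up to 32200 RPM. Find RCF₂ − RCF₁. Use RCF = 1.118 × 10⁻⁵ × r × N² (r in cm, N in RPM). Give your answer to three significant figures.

RCF₁ = 1.118 × 10⁻⁵ × 15.6 × (16266)² = 1.118 × 10⁻⁵ × 15.6 × 264,582,756 ≈ 46,145.3 × g
RCF₂ = 1.118 × 10⁻⁵ × 15.6 × (32200)² = 1.118 × 10⁻⁵ × 15.6 × 1,036,840,000 ≈ 180,833.2 × g
Increase = 180,833.2 − 46,145.3 = 134,687.9

135000 ×g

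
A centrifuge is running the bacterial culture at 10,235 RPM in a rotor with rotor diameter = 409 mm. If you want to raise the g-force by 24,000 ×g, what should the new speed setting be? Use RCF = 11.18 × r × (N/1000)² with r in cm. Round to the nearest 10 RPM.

r = 409 mm / 2 = 204.5 mm = 20.45 cm
Current RCF = 11.18 × 20.45 × (10.235)² = 11.18 × 20.45 × 104.755225 ≈ 23,950.3 × g
Target RCF = 23,950.3 + 24,000 = 47,950.3 × g
(N/1000)² = 47,950.3 / 228.631 = 209.7279
N = 1000 × √209.7279 ≈ 14,482.0

N₂ ≈ 14480 RPM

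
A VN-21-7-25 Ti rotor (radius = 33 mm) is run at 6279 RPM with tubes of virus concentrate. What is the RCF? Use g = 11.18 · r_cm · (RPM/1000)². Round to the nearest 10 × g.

r = 33 mm = 3.3 cm
RCF = 11.18 × 3.3 × (6.279)² = 11.18 × 3.3 × 39.425841 ≈ 1,454.6 × g

1450 g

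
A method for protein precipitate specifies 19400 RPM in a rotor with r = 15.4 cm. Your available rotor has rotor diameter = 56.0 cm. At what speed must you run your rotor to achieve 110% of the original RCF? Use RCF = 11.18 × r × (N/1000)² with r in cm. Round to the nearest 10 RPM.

15090 RPM

RCF_original = 11.18 × 15.4 × (19.4)² = 11.18 × 15.4 × 376.36 ≈ 64,798.7 × g
Target RCF = 1.1 × 64,798.7 ≈ 71,278.6 × g
Your rotor: r = 56.0 / 2 = 28 cm
71,278.6 = 11.18 × 28 × (N/1000)²
(N/1000)² = 71,278.6 / 313.04 = 227.6981
N = 1000 × √227.6981 ≈ 15,089.7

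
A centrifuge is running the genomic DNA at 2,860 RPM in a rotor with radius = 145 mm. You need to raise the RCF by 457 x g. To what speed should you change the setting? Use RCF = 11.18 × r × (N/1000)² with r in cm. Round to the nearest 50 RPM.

r = 145 mm = 14.5 cm
Current RCF = 11.18 × 14.5 × (2.86)² = 11.18 × 14.5 × 8.1796 ≈ 1,326 × g
Target RCF = 1,326 + 457 = 1,783 × g
(N/1000)² = 1,783 / 162.11 = 10.9987
N = 1000 × √10.9987 ≈ 3,316.4

N₂ ≈ 3300 RPM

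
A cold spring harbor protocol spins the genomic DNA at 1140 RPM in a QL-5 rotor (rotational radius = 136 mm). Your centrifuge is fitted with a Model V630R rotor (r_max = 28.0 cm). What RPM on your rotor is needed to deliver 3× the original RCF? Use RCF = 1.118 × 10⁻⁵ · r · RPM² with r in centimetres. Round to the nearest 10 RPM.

Original rotor: r = 136 mm = 13.6 cm
RCF = 1.118 × 10⁻⁵ × r × N²
RCF_original = 1.118 × 10⁻⁵ × 13.6 × (1140)² = 1.118 × 10⁻⁵ × 13.6 × 1,299,600 ≈ 197.6 × g
Target RCF = 3 × 197.6 ≈ 592.8 × g
592.8 = 1.118 × 10⁻⁵ × 28 × N²
N² = 592.8 / (31.304 × 10⁻⁵) = 1,893,688
N ≈ √1,893,688 ≈ 1,376.1

1380 RPM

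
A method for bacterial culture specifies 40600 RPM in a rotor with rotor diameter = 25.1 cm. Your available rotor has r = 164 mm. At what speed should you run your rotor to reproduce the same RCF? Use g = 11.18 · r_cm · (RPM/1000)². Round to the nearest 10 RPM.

Original rotor: r = 25.1 / 2 = 12.55 cm
RCF_original = 11.18 × 12.55 × (40.6)² = 11.18 × 12.55 × 1,648.36 ≈ 231,279.7 × g
Your rotor: r = 164 mm = 16.4 cm
231,279.7 = 11.18 × 16.4 × (N/1000)²
(N/1000)² = 231,279.7 / 183.352 = 1261.397
N = 1000 × √1261.397 ≈ 35,516.2

35520 RPM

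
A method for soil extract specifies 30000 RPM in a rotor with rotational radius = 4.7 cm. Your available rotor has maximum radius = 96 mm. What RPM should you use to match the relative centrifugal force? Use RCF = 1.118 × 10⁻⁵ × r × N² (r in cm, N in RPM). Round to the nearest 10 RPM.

RCF = 1.118 × 10⁻⁵ × r × N²
RCF_original = 1.118 × 10⁻⁵ × 4.7 × (30000)² = 1.118 × 10⁻⁵ × 4.7 × 900,000,000 ≈ 47,291.4 × g
Your rotor: r = 96 mm = 9.6 cm
47,291.4 = 1.118 × 10⁻⁵ × 9.6 × N²
N² = 47,291.4 / (10.7328 × 10⁻⁵) = 440,625,000
N ≈ √440,625,000 ≈ 20,991.1

≈ 20990 RPM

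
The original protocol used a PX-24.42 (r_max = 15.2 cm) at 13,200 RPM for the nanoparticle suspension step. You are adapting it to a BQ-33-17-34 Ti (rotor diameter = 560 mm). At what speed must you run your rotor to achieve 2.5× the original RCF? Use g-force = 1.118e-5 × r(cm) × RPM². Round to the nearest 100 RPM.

15400 RPM

RCF_original = 1.118 × 10⁻⁵ × 15.2 × (13200)² = 1.118 × 10⁻⁵ × 15.2 × 174,240,000 ≈ 29,609.6 × g
Target RCF = 2.5 × 29,609.6 ≈ 74,024 × g
Your rotor: r = 560 mm / 2 = 280 mm = 28 cm
74,024 = 1.118 × 10⁻⁵ × 28 × N²
N² = 74,024 / (31.304 × 10⁻⁵) = 236,468,183
N ≈ √236,468,183 ≈ 15,377.5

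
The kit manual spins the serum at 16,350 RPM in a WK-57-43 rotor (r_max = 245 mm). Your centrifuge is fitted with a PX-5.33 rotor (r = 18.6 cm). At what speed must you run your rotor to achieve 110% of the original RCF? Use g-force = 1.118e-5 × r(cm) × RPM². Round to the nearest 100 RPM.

19700 RPM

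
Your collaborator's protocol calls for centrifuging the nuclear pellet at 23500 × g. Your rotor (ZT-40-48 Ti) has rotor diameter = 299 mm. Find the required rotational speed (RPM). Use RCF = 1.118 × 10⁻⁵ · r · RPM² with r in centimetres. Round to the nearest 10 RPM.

r = 299 mm / 2 = 149.5 mm = 14.95 cm
RCF = 1.118 × 10⁻⁵ × r × N²
23,500 = 1.118 × 10⁻⁵ × 14.95 × N²
N² = 23,500 / (16.7141 × 10⁻⁵) = 140,599,853
N ≈ √140,599,853 ≈ 11,857.5

11860 RPM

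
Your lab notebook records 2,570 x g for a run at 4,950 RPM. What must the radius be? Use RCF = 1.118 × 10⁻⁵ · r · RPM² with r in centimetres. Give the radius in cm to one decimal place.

2570 = 1.118 × 10⁻⁵ × r × (4950)²
r = 2570 / (1.118 × 10⁻⁵ × 24,502,500) = 2570 / 273.938 ≈ 9.382 cm

r ≈ 9.4 cm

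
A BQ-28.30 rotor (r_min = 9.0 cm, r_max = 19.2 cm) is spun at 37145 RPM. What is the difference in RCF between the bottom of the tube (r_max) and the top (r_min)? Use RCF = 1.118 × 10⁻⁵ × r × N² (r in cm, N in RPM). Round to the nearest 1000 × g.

RCF_max = 1.118 × 10⁻⁵ × 19.2 × (37145)² = 1.118 × 10⁻⁵ × 19.2 × 1,379,751,025 ≈ 296,171.8 × g
RCF_min = 1.118 × 10⁻⁵ × 9 × (37145)² = 1.118 × 10⁻⁵ × 9 × 1,379,751,025 ≈ 138,830.5 × g
ΔRCF = 296,171.8 − 138,830.5 = 157,341.3

≈ 157000 g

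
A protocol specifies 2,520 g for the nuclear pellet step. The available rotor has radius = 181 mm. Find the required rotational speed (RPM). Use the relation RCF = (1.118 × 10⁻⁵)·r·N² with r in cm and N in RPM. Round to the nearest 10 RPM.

≈ 3530 RPM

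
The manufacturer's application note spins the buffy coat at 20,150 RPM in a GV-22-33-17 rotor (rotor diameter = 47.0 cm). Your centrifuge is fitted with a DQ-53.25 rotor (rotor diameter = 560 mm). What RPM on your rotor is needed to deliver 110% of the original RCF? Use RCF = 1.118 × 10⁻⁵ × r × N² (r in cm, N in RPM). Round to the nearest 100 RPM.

19400 RPM

Original rotor: r = 47.0 / 2 = 23.5 cm
RCF = 1.118 × 10⁻⁵ × r × N²
RCF_original = 1.118 × 10⁻⁵ × 23.5 × (20150)² = 1.118 × 10⁻⁵ × 23.5 × 406,022,500 ≈ 106,674.3 × g
Target RCF = 1.1 × 106,674.3 ≈ 117,341.7 × g
Your rotor: r = 560 mm / 2 = 280 mm = 28 cm
117,341.7 = 1.118 × 10⁻⁵ × 28 × N²
N² = 117,341.7 / (31.304 × 10⁻⁵) = 374,845,707
N ≈ √374,845,707 ≈ 19,360.9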